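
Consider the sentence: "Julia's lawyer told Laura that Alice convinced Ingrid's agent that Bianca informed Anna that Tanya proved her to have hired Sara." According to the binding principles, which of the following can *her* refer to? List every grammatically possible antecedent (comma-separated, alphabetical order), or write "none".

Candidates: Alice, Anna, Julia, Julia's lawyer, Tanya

Alice, Anna, Julia, Julia's lawyer

*her* is a pronoun; Principle B requires it to be free in its binding domain — the clause headed by 'proved'.
— Alice: subject of the clause headed by 'convinced'; c-commands the pronoun but lies outside its binding domain — allowed.
— Anna: object of the clause headed by 'informed'; c-commands the pronoun but lies outside its binding domain — allowed.
— Julia: possessor inside the subject DP of the matrix clause; does not c-command the pronoun — Principle B does not apply; allowed.
— Julia's lawyer: subject of the matrix clause; c-commands the pronoun but lies outside its binding domain — allowed.
— Tanya: subject of the clause headed by 'proved'; c-commands the pronoun within its binding domain — blocked (Principle B).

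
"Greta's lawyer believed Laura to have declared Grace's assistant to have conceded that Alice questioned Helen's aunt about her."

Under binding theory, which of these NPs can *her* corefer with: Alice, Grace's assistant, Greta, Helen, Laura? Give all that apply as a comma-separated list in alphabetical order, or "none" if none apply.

Grace's assistant, Greta, Helen, Laura

*her* is a pronoun; Principle B requires it to be free in its binding domain — the clause headed by 'questioned'.
— Alice: subject of the clause headed by 'questioned'; c-commands the pronoun within its binding domain — blocked (Principle B).
— Grace's assistant: subject of the clause headed by 'conceded'; c-commands the pronoun but lies outside its binding domain — allowed.
— Greta: possessor inside the subject DP of the matrix clause; does not c-command the pronoun — Principle B does not apply; allowed.
— Helen: possessor inside the object DP of the clause headed by 'questioned'; does not c-command the pronoun — Principle B does not apply; allowed.
— Laura: subject of the clause headed by 'declared'; c-commands the pronoun but lies outside its binding domain — allowed.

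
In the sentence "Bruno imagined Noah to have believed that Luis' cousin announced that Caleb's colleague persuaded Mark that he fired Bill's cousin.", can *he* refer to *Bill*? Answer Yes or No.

No

*he* is a pronoun; Principle B requires it to be free in its binding domain — the clause headed by 'fired'.
— Bill: possessor inside the object DP of the clause headed by 'fired'; is c-commanded by the pronoun; coreference would bind this R-expression — blocked (Principle C).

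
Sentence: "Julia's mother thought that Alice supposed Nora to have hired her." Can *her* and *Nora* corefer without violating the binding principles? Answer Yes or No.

*Nora* is an R-expression; Principle C requires it to be free (not bound by any c-commanding expression).
— her: object of the clause headed by 'hired'; the R-expression locally c-commands the pronoun — coreference blocked (Principle B on the pronoun).

No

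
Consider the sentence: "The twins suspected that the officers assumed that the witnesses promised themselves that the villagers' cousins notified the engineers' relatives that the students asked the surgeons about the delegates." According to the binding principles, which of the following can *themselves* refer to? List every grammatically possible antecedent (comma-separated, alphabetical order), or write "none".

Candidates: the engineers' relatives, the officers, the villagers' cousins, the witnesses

*themselves* is a reflexive; Principle A requires it to be bound within its binding domain — the clause headed by 'promised'.
— the engineers' relatives: object of the clause headed by 'notified'; does not c-command the reflexive — cannot bind it (Principle A).
— the officers: subject of the clause headed by 'assumed'; c-commands the reflexive but lies outside its binding domain — cannot bind it (Principle A).
— the villagers' cousins: subject of the clause headed by 'notified'; does not c-command the reflexive — cannot bind it (Principle A).
— the witnesses: subject of the clause headed by 'promised'; c-commands the reflexive within its binding domain — allowed (Principle A).

the witnesses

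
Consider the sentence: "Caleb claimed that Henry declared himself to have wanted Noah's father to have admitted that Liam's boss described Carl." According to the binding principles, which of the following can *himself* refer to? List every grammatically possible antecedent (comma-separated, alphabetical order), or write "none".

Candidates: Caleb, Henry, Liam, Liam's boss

Henry

*himself* is a reflexive; Principle A requires it to be bound within its binding domain — the clause headed by 'declared'.
— Caleb: subject of the matrix clause; c-commands the reflexive but lies outside its binding domain — cannot bind it (Principle A).
— Henry: subject of the clause headed by 'declared'; c-commands the reflexive within its binding domain — allowed (Principle A).
— Liam: possessor inside the subject DP of the clause headed by 'described'; does not c-command the reflexive — cannot bind it (Principle A).
— Liam's boss: subject of the clause headed by 'described'; does not c-command the reflexive — cannot bind it (Principle A).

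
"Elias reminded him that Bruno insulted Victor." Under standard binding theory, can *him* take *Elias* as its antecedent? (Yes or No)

No

*him* is a pronoun; Principle B requires it to be free in its binding domain — the matrix clause.
— Elias: subject of the matrix clause; c-commands the pronoun within its binding domain — blocked (Principle B).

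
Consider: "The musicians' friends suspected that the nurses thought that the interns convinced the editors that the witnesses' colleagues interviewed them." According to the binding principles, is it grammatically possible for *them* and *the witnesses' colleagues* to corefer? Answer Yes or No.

*them* is a pronoun; Principle B requires it to be free in its binding domain — the clause headed by 'interviewed'.
— the witnesses' colleagues: subject of the clause headed by 'interviewed'; c-commands the pronoun within its binding domain — blocked (Principle B).

No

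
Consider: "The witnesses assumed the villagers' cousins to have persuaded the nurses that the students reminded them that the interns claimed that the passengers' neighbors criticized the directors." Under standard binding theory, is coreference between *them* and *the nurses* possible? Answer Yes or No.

*the nurses* is an R-expression; Principle C requires it to be free (not bound by any c-commanding expression).
— them: object of the clause headed by 'reminded'; the pronoun does not c-command the R-expression — coreference allowed.

Yes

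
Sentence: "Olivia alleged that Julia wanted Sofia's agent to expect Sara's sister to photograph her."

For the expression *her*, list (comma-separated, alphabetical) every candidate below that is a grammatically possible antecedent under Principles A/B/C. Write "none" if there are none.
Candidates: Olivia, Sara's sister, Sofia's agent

*her* is a pronoun; Principle B requires it to be free in its binding domain — the clause headed by 'photograph'.
— Olivia: subject of the matrix clause; c-commands the pronoun but lies outside its binding domain — allowed.
— Sara's sister: subject of the clause headed by 'photograph'; c-commands the pronoun within its binding domain — blocked (Principle B).
— Sofia's agent: subject of the clause headed by 'expect'; c-commands the pronoun but lies outside its binding domain — allowed.

Olivia, Sofia's agent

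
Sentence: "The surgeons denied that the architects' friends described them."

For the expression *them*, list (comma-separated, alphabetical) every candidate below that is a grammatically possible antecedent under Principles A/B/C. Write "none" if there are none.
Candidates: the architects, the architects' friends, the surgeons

*them* is a pronoun; Principle B requires it to be free in its binding domain — the clause headed by 'described'.
— the architects: possessor inside the subject DP of the clause headed by 'described'; does not c-command the pronoun — Principle B does not apply; allowed.
— the architects' friends: subject of the clause headed by 'described'; c-commands the pronoun within its binding domain — blocked (Principle B).
— the surgeons: subject of the matrix clause; c-commands the pronoun but lies outside its binding domain — allowed.

the architects, the surgeons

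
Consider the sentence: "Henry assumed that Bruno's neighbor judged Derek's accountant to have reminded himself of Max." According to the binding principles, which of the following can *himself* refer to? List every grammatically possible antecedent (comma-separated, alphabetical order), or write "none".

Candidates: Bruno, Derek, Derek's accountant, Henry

Derek's accountant

*himself* is a reflexive; Principle A requires it to be bound within its binding domain — the clause headed by 'reminded'.
— Bruno: possessor inside the subject DP of the clause headed by 'judged'; does not c-command the reflexive — cannot bind it (Principle A).
— Derek: possessor inside the subject DP of the clause headed by 'reminded'; does not c-command the reflexive — cannot bind it (Principle A).
— Derek's accountant: subject of the clause headed by 'reminded'; c-commands the reflexive within its binding domain — allowed (Principle A).
— Henry: subject of the matrix clause; c-commands the reflexive but lies outside its binding domain — cannot bind it (Principle A).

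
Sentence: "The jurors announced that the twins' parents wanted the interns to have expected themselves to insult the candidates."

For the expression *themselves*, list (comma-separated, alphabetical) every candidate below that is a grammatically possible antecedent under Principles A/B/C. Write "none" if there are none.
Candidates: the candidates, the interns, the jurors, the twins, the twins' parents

the interns

*themselves* is a reflexive; Principle A requires it to be bound within its binding domain — the clause headed by 'expected'.
— the candidates: object of the clause headed by 'insult'; does not c-command the reflexive — cannot bind it (Principle A).
— the interns: subject of the clause headed by 'expected'; c-commands the reflexive within its binding domain — allowed (Principle A).
— the jurors: subject of the matrix clause; c-commands the reflexive but lies outside its binding domain — cannot bind it (Principle A).
— the twins: possessor inside the subject DP of the clause headed by 'wanted'; does not c-command the reflexive — cannot bind it (Principle A).
— the twins' parents: subject of the clause headed by 'wanted'; c-commands the reflexive but lies outside its binding domain — cannot bind it (Principle A).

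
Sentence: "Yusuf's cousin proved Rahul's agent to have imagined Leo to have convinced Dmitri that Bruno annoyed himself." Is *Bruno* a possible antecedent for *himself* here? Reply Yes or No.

Yes

*himself* is a reflexive; Principle A requires it to be bound within its binding domain — the clause headed by 'annoyed'.
— Bruno: subject of the clause headed by 'annoyed'; c-commands the reflexive within its binding domain — allowed (Principle A).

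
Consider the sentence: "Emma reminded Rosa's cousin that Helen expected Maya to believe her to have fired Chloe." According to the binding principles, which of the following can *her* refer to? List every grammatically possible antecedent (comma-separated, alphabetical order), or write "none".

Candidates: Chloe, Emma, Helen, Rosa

Emma, Helen, Rosa

*her* is a pronoun; Principle B requires it to be free in its binding domain — the clause headed by 'believe'.
— Chloe: object of the clause headed by 'fired'; is c-commanded by the pronoun; coreference would bind this R-expression — blocked (Principle C).
— Emma: subject of the matrix clause; c-commands the pronoun but lies outside its binding domain — allowed.
— Helen: subject of the clause headed by 'expected'; c-commands the pronoun but lies outside its binding domain — allowed.
— Rosa: possessor inside the object DP of the matrix clause; does not c-command the pronoun — Principle B does not apply; allowed.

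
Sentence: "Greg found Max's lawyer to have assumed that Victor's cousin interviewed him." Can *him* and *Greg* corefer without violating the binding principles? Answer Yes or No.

*Greg* is an R-expression; Principle C requires it to be free (not bound by any c-commanding expression).
— him: object of the clause headed by 'interviewed'; the pronoun does not c-command the R-expression — coreference allowed.

Yes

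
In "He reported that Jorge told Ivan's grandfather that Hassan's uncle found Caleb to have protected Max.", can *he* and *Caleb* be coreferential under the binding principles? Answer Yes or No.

*Caleb* is an R-expression; Principle C requires it to be free (not bound by any c-commanding expression).
— he: subject of the matrix clause; the pronoun c-commands the R-expression — coreference blocked (Principle C).

No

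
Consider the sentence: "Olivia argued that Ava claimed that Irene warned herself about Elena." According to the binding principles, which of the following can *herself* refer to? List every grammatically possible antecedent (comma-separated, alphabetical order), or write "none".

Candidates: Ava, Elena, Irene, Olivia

Irene

*herself* is a reflexive; Principle A requires it to be bound within its binding domain — the clause headed by 'warned'.
— Ava: subject of the clause headed by 'claimed'; c-commands the reflexive but lies outside its binding domain — cannot bind it (Principle A).
— Elena: second object of the clause headed by 'warned'; does not c-command the reflexive — cannot bind it (Principle A).
— Irene: subject of the clause headed by 'warned'; c-commands the reflexive within its binding domain — allowed (Principle A).
— Olivia: subject of the matrix clause; c-commands the reflexive but lies outside its binding domain — cannot bind it (Principle A).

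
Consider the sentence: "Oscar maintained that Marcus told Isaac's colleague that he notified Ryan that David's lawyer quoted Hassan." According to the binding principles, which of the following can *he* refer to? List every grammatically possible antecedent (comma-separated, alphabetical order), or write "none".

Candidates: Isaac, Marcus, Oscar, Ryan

Isaac, Marcus, Oscar

*he* is a pronoun; Principle B requires it to be free in its binding domain — the clause headed by 'notified'.
— Isaac: possessor inside the object DP of the clause headed by 'told'; does not c-command the pronoun — Principle B does not apply; allowed.
— Marcus: subject of the clause headed by 'told'; c-commands the pronoun but lies outside its binding domain — allowed.
— Oscar: subject of the matrix clause; c-commands the pronoun but lies outside its binding domain — allowed.
— Ryan: object of the clause headed by 'notified'; is c-commanded by the pronoun; coreference would bind this R-expression — blocked (Principle C).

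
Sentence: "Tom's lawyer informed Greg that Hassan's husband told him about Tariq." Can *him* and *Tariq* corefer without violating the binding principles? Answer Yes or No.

No

*Tariq* is an R-expression; Principle C requires it to be free (not bound by any c-commanding expression).
— him: object of the clause headed by 'told'; the pronoun c-commands the R-expression — coreference blocked (Principle C).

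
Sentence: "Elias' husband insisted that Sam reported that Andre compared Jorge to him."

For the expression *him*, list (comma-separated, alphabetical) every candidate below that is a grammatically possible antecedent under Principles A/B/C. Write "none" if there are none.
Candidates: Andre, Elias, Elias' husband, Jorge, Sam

Elias, Elias' husband, Sam

*him* is a pronoun; Principle B requires it to be free in its binding domain — the clause headed by 'compared'.
— Andre: subject of the clause headed by 'compared'; c-commands the pronoun within its binding domain — blocked (Principle B).
— Elias: possessor inside the subject DP of the matrix clause; does not c-command the pronoun — Principle B does not apply; allowed.
— Elias' husband: subject of the matrix clause; c-commands the pronoun but lies outside its binding domain — allowed.
— Jorge: object of the clause headed by 'compared'; c-commands the pronoun within its binding domain — blocked (Principle B).
— Sam: subject of the clause headed by 'reported'; c-commands the pronoun but lies outside its binding domain — allowed.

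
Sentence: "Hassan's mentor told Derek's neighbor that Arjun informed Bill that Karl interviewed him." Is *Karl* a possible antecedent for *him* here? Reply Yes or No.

*him* is a pronoun; Principle B requires it to be free in its binding domain — the clause headed by 'interviewed'.
— Karl: subject of the clause headed by 'interviewed'; c-commands the pronoun within its binding domain — blocked (Principle B).

No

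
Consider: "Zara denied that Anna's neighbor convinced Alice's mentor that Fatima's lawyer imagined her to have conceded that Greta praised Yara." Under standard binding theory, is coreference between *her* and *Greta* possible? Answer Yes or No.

No

*Greta* is an R-expression; Principle C requires it to be free (not bound by any c-commanding expression).
— her: subject of the clause headed by 'conceded'; the pronoun c-commands the R-expression — coreference blocked (Principle C).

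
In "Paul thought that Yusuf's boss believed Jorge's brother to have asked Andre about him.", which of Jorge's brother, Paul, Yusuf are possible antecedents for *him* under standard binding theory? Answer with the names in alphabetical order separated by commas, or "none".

*him* is a pronoun; Principle B requires it to be free in its binding domain — the clause headed by 'asked'.
— Jorge's brother: subject of the clause headed by 'asked'; c-commands the pronoun within its binding domain — blocked (Principle B).
— Paul: subject of the matrix clause; c-commands the pronoun but lies outside its binding domain — allowed.
— Yusuf: possessor inside the subject DP of the clause headed by 'believed'; does not c-command the pronoun — Principle B does not apply; allowed.

Paul, Yusuf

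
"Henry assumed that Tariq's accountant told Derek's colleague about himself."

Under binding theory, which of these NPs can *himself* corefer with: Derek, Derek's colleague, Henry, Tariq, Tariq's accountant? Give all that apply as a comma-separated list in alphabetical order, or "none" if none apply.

Derek's colleague, Tariq's accountant

*himself* is a reflexive; Principle A requires it to be bound within its binding domain — the clause headed by 'told'.
— Derek: possessor inside the object DP of the clause headed by 'told'; does not c-command the reflexive — cannot bind it (Principle A).
— Derek's colleague: object of the clause headed by 'told'; c-commands the reflexive within its binding domain — allowed (Principle A).
— Henry: subject of the matrix clause; c-commands the reflexive but lies outside its binding domain — cannot bind it (Principle A).
— Tariq: possessor inside the subject DP of the clause headed by 'told'; does not c-command the reflexive — cannot bind it (Principle A).
— Tariq's accountant: subject of the clause headed by 'told'; c-commands the reflexive within its binding domain — allowed (Principle A).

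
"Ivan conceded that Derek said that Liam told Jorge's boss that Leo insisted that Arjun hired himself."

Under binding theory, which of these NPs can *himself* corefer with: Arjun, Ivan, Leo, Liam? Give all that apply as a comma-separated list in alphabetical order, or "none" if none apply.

Arjun

*himself* is a reflexive; Principle A requires it to be bound within its binding domain — the clause headed by 'hired'.
— Arjun: subject of the clause headed by 'hired'; c-commands the reflexive within its binding domain — allowed (Principle A).
— Ivan: subject of the matrix clause; c-commands the reflexive but lies outside its binding domain — cannot bind it (Principle A).
— Leo: subject of the clause headed by 'insisted'; c-commands the reflexive but lies outside its binding domain — cannot bind it (Principle A).
— Liam: subject of the clause headed by 'told'; c-commands the reflexive but lies outside its binding domain — cannot bind it (Principle A).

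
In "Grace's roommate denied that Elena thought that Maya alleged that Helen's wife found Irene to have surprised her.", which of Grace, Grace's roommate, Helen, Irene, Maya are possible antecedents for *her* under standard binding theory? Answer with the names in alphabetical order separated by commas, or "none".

*her* is a pronoun; Principle B requires it to be free in its binding domain — the clause headed by 'surprised'.
— Grace: possessor inside the subject DP of the matrix clause; does not c-command the pronoun — Principle B does not apply; allowed.
— Grace's roommate: subject of the matrix clause; c-commands the pronoun but lies outside its binding domain — allowed.
— Helen: possessor inside the subject DP of the clause headed by 'found'; does not c-command the pronoun — Principle B does not apply; allowed.
— Irene: subject of the clause headed by 'surprised'; c-commands the pronoun within its binding domain — blocked (Principle B).
— Maya: subject of the clause headed by 'alleged'; c-commands the pronoun but lies outside its binding domain — allowed.

Grace, Grace's roommate, Helen, Maya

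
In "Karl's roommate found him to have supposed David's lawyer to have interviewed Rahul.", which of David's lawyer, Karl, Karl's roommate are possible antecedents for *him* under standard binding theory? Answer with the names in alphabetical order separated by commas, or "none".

*him* is a pronoun; Principle B requires it to be free in its binding domain — the matrix clause.
— David's lawyer: subject of the clause headed by 'interviewed'; is c-commanded by the pronoun; coreference would bind this R-expression — blocked (Principle C).
— Karl: possessor inside the subject DP of the matrix clause; does not c-command the pronoun — Principle B does not apply; allowed.
— Karl's roommate: subject of the matrix clause; c-commands the pronoun within its binding domain — blocked (Principle B).

Karl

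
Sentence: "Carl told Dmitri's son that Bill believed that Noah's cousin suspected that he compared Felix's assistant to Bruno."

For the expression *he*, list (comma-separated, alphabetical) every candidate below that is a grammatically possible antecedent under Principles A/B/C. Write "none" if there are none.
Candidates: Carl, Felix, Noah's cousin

*he* is a pronoun; Principle B requires it to be free in its binding domain — the clause headed by 'compared'.
— Carl: subject of the matrix clause; c-commands the pronoun but lies outside its binding domain — allowed.
— Felix: possessor inside the object DP of the clause headed by 'compared'; is c-commanded by the pronoun; coreference would bind this R-expression — blocked (Principle C).
— Noah's cousin: subject of the clause headed by 'suspected'; c-commands the pronoun but lies outside its binding domain — allowed.

Carl, Noah's cousin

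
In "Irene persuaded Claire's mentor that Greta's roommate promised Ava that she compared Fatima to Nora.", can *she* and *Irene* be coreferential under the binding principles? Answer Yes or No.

*Irene* is an R-expression; Principle C requires it to be free (not bound by any c-commanding expression).
— she: subject of the clause headed by 'compared'; the pronoun does not c-command the R-expression — coreference allowed.

Yes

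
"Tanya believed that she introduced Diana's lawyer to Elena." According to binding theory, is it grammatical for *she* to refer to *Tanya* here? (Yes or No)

Yes

*Tanya* is an R-expression; Principle C requires it to be free (not bound by any c-commanding expression).
— she: subject of the clause headed by 'introduced'; the pronoun does not c-command the R-expression — coreference allowed.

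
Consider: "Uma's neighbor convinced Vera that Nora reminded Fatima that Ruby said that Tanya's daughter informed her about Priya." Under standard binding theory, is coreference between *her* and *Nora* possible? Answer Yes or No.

Yes

*Nora* is an R-expression; Principle C requires it to be free (not bound by any c-commanding expression).
— her: object of the clause headed by 'informed'; the pronoun does not c-command the R-expression — coreference allowed.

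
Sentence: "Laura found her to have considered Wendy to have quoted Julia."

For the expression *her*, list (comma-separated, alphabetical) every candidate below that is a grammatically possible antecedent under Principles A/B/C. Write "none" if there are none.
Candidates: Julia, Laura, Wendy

none

*her* is a pronoun; Principle B requires it to be free in its binding domain — the matrix clause.
— Julia: object of the clause headed by 'quoted'; is c-commanded by the pronoun; coreference would bind this R-expression — blocked (Principle C).
— Laura: subject of the matrix clause; c-commands the pronoun within its binding domain — blocked (Principle B).
— Wendy: subject of the clause headed by 'quoted'; is c-commanded by the pronoun; coreference would bind this R-expression — blocked (Principle C).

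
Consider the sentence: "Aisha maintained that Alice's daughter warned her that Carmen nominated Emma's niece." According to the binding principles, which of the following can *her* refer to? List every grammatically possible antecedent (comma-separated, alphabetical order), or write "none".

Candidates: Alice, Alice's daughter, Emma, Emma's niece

*her* is a pronoun; Principle B requires it to be free in its binding domain — the clause headed by 'warned'.
— Alice: possessor inside the subject DP of the clause headed by 'warned'; does not c-command the pronoun — Principle B does not apply; allowed.
— Alice's daughter: subject of the clause headed by 'warned'; c-commands the pronoun within its binding domain — blocked (Principle B).
— Emma: possessor inside the object DP of the clause headed by 'nominated'; is c-commanded by the pronoun; coreference would bind this R-expression — blocked (Principle C).
— Emma's niece: object of the clause headed by 'nominated'; is c-commanded by the pronoun; coreference would bind this R-expression — blocked (Principle C).

Alice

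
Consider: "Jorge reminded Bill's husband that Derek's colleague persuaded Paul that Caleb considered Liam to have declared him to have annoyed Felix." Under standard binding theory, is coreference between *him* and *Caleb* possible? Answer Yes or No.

Yes

*Caleb* is an R-expression; Principle C requires it to be free (not bound by any c-commanding expression).
— him: subject of the clause headed by 'annoyed'; the pronoun does not c-command the R-expression — coreference allowed.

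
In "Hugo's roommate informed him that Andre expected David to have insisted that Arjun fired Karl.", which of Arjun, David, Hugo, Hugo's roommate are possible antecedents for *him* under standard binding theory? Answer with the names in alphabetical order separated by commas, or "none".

Hugo

*him* is a pronoun; Principle B requires it to be free in its binding domain — the matrix clause.
— Arjun: subject of the clause headed by 'fired'; is c-commanded by the pronoun; coreference would bind this R-expression — blocked (Principle C).
— David: subject of the clause headed by 'insisted'; is c-commanded by the pronoun; coreference would bind this R-expression — blocked (Principle C).
— Hugo: possessor inside the subject DP of the matrix clause; does not c-command the pronoun — Principle B does not apply; allowed.
— Hugo's roommate: subject of the matrix clause; c-commands the pronoun within its binding domain — blocked (Principle B).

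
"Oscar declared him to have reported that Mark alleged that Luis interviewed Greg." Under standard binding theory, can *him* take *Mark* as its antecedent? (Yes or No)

No

*him* is a pronoun; Principle B requires it to be free in its binding domain — the matrix clause.
— Mark: subject of the clause headed by 'alleged'; is c-commanded by the pronoun; coreference would bind this R-expression — blocked (Principle C).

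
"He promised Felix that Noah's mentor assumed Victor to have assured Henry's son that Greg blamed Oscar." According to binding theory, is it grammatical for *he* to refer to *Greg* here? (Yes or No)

*Greg* is an R-expression; Principle C requires it to be free (not bound by any c-commanding expression).
— he: subject of the matrix clause; the pronoun c-commands the R-expression — coreference blocked (Principle C).

No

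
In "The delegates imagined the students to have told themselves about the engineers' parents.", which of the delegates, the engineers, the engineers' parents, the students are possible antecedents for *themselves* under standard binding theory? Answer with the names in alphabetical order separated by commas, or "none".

*themselves* is a reflexive; Principle A requires it to be bound within its binding domain — the clause headed by 'told'.
— the delegates: subject of the matrix clause; c-commands the reflexive but lies outside its binding domain — cannot bind it (Principle A).
— the engineers: possessor inside the second object DP of the clause headed by 'told'; does not c-command the reflexive — cannot bind it (Principle A).
— the engineers' parents: second object of the clause headed by 'told'; does not c-command the reflexive — cannot bind it (Principle A).
— the students: subject of the clause headed by 'told'; c-commands the reflexive within its binding domain — allowed (Principle A).

the students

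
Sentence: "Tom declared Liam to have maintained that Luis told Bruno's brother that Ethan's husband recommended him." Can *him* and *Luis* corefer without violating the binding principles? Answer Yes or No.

*Luis* is an R-expression; Principle C requires it to be free (not bound by any c-commanding expression).
— him: object of the clause headed by 'recommended'; the pronoun does not c-command the R-expression — coreference allowed.

Yes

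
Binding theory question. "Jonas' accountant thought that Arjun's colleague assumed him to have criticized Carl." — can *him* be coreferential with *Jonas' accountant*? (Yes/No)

*him* is a pronoun; Principle B requires it to be free in its binding domain — the clause headed by 'assumed'.
— Jonas' accountant: subject of the matrix clause; c-commands the pronoun but lies outside its binding domain — allowed.

Yes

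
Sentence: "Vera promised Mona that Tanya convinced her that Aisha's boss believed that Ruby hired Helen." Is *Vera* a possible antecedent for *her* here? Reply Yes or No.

*her* is a pronoun; Principle B requires it to be free in its binding domain — the clause headed by 'convinced'.
— Vera: subject of the matrix clause; c-commands the pronoun but lies outside its binding domain — allowed.

Yes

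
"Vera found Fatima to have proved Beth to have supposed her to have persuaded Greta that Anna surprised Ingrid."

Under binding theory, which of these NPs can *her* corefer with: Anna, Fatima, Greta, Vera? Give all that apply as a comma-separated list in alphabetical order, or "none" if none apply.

Fatima, Vera

*her* is a pronoun; Principle B requires it to be free in its binding domain — the clause headed by 'supposed'.
— Anna: subject of the clause headed by 'surprised'; is c-commanded by the pronoun; coreference would bind this R-expression — blocked (Principle C).
— Fatima: subject of the clause headed by 'proved'; c-commands the pronoun but lies outside its binding domain — allowed.
— Greta: object of the clause headed by 'persuaded'; is c-commanded by the pronoun; coreference would bind this R-expression — blocked (Principle C).
— Vera: subject of the matrix clause; c-commands the pronoun but lies outside its binding domain — allowed.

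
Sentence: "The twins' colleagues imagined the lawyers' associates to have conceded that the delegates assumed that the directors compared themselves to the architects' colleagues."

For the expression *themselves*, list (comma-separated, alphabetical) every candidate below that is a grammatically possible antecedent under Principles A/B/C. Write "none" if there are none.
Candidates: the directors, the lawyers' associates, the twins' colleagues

the directors

*themselves* is a reflexive; Principle A requires it to be bound within its binding domain — the clause headed by 'compared'.
— the directors: subject of the clause headed by 'compared'; c-commands the reflexive within its binding domain — allowed (Principle A).
— the lawyers' associates: subject of the clause headed by 'conceded'; c-commands the reflexive but lies outside its binding domain — cannot bind it (Principle A).
— the twins' colleagues: subject of the matrix clause; c-commands the reflexive but lies outside its binding domain — cannot bind it (Principle A).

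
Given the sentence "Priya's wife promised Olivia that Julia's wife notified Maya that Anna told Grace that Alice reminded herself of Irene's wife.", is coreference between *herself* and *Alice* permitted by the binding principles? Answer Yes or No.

*herself* is a reflexive; Principle A requires it to be bound within its binding domain — the clause headed by 'reminded'.
— Alice: subject of the clause headed by 'reminded'; c-commands the reflexive within its binding domain — allowed (Principle A).

Yes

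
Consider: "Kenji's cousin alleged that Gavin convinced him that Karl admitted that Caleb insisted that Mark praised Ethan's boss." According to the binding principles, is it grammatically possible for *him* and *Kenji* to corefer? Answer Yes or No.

Yes

*him* is a pronoun; Principle B requires it to be free in its binding domain — the clause headed by 'convinced'.
— Kenji: possessor inside the subject DP of the matrix clause; does not c-command the pronoun — Principle B does not apply; allowed.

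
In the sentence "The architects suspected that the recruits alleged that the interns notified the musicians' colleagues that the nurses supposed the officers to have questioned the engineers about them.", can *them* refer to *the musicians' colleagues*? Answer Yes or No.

Yes

*them* is a pronoun; Principle B requires it to be free in its binding domain — the clause headed by 'questioned'.
— the musicians' colleagues: object of the clause headed by 'notified'; c-commands the pronoun but lies outside its binding domain — allowed.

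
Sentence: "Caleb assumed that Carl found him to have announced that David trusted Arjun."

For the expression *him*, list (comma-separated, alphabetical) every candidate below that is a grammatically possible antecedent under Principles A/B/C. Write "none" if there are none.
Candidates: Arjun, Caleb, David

*him* is a pronoun; Principle B requires it to be free in its binding domain — the clause headed by 'found'.
— Arjun: object of the clause headed by 'trusted'; is c-commanded by the pronoun; coreference would bind this R-expression — blocked (Principle C).
— Caleb: subject of the matrix clause; c-commands the pronoun but lies outside its binding domain — allowed.
— David: subject of the clause headed by 'trusted'; is c-commanded by the pronoun; coreference would bind this R-expression — blocked (Principle C).

Caleb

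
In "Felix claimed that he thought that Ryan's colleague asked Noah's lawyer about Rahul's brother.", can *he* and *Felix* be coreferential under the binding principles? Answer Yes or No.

Yes

*Felix* is an R-expression; Principle C requires it to be free (not bound by any c-commanding expression).
— he: subject of the clause headed by 'thought'; the pronoun does not c-command the R-expression — coreference allowed.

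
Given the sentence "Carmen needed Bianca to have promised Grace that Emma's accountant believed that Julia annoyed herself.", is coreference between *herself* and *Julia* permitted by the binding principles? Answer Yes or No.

*herself* is a reflexive; Principle A requires it to be bound within its binding domain — the clause headed by 'annoyed'.
— Julia: subject of the clause headed by 'annoyed'; c-commands the reflexive within its binding domain — allowed (Principle A).

Yes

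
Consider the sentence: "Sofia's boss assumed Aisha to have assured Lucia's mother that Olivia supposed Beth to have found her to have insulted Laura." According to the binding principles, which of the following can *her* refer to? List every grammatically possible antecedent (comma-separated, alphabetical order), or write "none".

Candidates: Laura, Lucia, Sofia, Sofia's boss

Lucia, Sofia, Sofia's boss

*her* is a pronoun; Principle B requires it to be free in its binding domain — the clause headed by 'found'.
— Laura: object of the clause headed by 'insulted'; is c-commanded by the pronoun; coreference would bind this R-expression — blocked (Principle C).
— Lucia: possessor inside the object DP of the clause headed by 'assured'; does not c-command the pronoun — Principle B does not apply; allowed.
— Sofia: possessor inside the subject DP of the matrix clause; does not c-command the pronoun — Principle B does not apply; allowed.
— Sofia's boss: subject of the matrix clause; c-commands the pronoun but lies outside its binding domain — allowed.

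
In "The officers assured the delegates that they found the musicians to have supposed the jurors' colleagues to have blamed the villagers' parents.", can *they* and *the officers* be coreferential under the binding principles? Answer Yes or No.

*the officers* is an R-expression; Principle C requires it to be free (not bound by any c-commanding expression).
— they: subject of the clause headed by 'found'; the pronoun does not c-command the R-expression — coreference allowed.

Yes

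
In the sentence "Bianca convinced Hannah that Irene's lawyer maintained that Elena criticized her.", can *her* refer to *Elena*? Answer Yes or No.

No

*her* is a pronoun; Principle B requires it to be free in its binding domain — the clause headed by 'criticized'.
— Elena: subject of the clause headed by 'criticized'; c-commands the pronoun within its binding domain — blocked (Principle B).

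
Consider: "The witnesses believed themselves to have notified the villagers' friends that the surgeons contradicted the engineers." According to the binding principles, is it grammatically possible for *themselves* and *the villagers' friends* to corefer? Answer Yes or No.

No

*themselves* is a reflexive; Principle A requires it to be bound within its binding domain — the matrix clause.
— the villagers' friends: object of the clause headed by 'notified'; does not c-command the reflexive — cannot bind it (Principle A).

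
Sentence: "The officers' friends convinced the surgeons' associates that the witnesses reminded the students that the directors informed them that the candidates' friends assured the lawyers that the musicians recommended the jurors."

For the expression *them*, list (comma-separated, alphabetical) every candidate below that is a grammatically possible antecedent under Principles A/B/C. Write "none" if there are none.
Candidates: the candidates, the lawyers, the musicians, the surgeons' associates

the surgeons' associates

*them* is a pronoun; Principle B requires it to be free in its binding domain — the clause headed by 'informed'.
— the candidates: possessor inside the subject DP of the clause headed by 'assured'; is c-commanded by the pronoun; coreference would bind this R-expression — blocked (Principle C).
— the lawyers: object of the clause headed by 'assured'; is c-commanded by the pronoun; coreference would bind this R-expression — blocked (Principle C).
— the musicians: subject of the clause headed by 'recommended'; is c-commanded by the pronoun; coreference would bind this R-expression — blocked (Principle C).
— the surgeons' associates: object of the matrix clause; c-commands the pronoun but lies outside its binding domain — allowed.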